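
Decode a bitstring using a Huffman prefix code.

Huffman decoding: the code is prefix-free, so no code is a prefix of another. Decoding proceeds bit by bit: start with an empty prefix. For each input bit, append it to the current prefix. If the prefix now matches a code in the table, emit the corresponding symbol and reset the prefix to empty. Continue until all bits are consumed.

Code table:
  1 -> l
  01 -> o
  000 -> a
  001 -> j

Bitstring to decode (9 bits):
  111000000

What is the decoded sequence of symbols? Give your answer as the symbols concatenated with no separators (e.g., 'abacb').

Answer: lllaa

Derivation:
Bit 0: prefix='1' -> emit 'l', reset
Bit 1: prefix='1' -> emit 'l', reset
Bit 2: prefix='1' -> emit 'l', reset
Bit 3: prefix='0' (no match yet)
Bit 4: prefix='00' (no match yet)
Bit 5: prefix='000' -> emit 'a', reset
Bit 6: prefix='0' (no match yet)
Bit 7: prefix='00' (no match yet)
Bit 8: prefix='000' -> emit 'a', reset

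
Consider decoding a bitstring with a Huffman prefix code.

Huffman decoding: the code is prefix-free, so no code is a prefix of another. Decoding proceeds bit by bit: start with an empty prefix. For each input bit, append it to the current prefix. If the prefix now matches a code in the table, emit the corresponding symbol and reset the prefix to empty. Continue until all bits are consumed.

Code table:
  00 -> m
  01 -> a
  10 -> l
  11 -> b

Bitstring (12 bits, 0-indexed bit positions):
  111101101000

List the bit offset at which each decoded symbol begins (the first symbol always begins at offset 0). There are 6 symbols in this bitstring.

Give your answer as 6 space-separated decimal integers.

Answer: 0 2 4 6 8 10

Derivation:
Bit 0: prefix='1' (no match yet)
Bit 1: prefix='11' -> emit 'b', reset
Bit 2: prefix='1' (no match yet)
Bit 3: prefix='11' -> emit 'b', reset
Bit 4: prefix='0' (no match yet)
Bit 5: prefix='01' -> emit 'a', reset
Bit 6: prefix='1' (no match yet)
Bit 7: prefix='10' -> emit 'l', reset
Bit 8: prefix='1' (no match yet)
Bit 9: prefix='10' -> emit 'l', reset
Bit 10: prefix='0' (no match yet)
Bit 11: prefix='00' -> emit 'm', reset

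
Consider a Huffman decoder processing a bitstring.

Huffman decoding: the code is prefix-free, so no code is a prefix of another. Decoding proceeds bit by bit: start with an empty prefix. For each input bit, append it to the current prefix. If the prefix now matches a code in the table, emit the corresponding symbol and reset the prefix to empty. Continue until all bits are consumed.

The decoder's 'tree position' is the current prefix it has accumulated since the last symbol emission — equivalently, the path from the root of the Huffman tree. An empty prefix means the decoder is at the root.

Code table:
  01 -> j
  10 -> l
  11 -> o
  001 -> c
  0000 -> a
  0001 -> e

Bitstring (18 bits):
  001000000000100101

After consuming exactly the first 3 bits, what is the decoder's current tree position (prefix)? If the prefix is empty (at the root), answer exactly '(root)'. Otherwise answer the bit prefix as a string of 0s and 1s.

Answer: (root)

Derivation:
Bit 0: prefix='0' (no match yet)
Bit 1: prefix='00' (no match yet)
Bit 2: prefix='001' -> emit 'c', reset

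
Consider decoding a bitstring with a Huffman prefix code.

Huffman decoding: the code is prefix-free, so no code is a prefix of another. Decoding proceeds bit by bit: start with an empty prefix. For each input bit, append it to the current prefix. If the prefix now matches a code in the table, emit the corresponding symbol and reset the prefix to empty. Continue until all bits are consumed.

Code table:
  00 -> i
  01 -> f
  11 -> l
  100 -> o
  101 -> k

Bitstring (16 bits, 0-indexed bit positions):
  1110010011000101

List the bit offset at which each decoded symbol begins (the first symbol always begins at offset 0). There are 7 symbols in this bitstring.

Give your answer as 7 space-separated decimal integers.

Bit 0: prefix='1' (no match yet)
Bit 1: prefix='11' -> emit 'l', reset
Bit 2: prefix='1' (no match yet)
Bit 3: prefix='10' (no match yet)
Bit 4: prefix='100' -> emit 'o', reset
Bit 5: prefix='1' (no match yet)
Bit 6: prefix='10' (no match yet)
Bit 7: prefix='100' -> emit 'o', reset
Bit 8: prefix='1' (no match yet)
Bit 9: prefix='11' -> emit 'l', reset
Bit 10: prefix='0' (no match yet)
Bit 11: prefix='00' -> emit 'i', reset
Bit 12: prefix='0' (no match yet)
Bit 13: prefix='01' -> emit 'f', reset
Bit 14: prefix='0' (no match yet)
Bit 15: prefix='01' -> emit 'f', reset

Answer: 0 2 5 8 10 12 14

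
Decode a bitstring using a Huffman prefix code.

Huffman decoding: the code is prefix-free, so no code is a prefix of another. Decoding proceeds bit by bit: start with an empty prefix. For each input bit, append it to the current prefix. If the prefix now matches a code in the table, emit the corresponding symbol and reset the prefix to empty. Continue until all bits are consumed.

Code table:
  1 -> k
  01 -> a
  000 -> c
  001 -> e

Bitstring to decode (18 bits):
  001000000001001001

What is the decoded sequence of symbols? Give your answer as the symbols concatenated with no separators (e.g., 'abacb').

Answer: ecceee

Derivation:
Bit 0: prefix='0' (no match yet)
Bit 1: prefix='00' (no match yet)
Bit 2: prefix='001' -> emit 'e', reset
Bit 3: prefix='0' (no match yet)
Bit 4: prefix='00' (no match yet)
Bit 5: prefix='000' -> emit 'c', reset
Bit 6: prefix='0' (no match yet)
Bit 7: prefix='00' (no match yet)
Bit 8: prefix='000' -> emit 'c', reset
Bit 9: prefix='0' (no match yet)
Bit 10: prefix='00' (no match yet)
Bit 11: prefix='001' -> emit 'e', reset
Bit 12: prefix='0' (no match yet)
Bit 13: prefix='00' (no match yet)
Bit 14: prefix='001' -> emit 'e', reset
Bit 15: prefix='0' (no match yet)
Bit 16: prefix='00' (no match yet)
Bit 17: prefix='001' -> emit 'e', reset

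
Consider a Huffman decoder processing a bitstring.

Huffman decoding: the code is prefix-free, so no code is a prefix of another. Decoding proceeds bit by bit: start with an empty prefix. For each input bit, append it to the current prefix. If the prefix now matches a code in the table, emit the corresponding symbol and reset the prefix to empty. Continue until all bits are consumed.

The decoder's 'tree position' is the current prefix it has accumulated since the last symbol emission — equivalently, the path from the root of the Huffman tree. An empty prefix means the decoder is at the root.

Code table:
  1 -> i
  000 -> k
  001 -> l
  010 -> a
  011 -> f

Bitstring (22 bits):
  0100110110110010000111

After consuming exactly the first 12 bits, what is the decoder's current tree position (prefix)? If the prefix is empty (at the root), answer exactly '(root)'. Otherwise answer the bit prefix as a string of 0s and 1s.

Bit 0: prefix='0' (no match yet)
Bit 1: prefix='01' (no match yet)
Bit 2: prefix='010' -> emit 'a', reset
Bit 3: prefix='0' (no match yet)
Bit 4: prefix='01' (no match yet)
Bit 5: prefix='011' -> emit 'f', reset
Bit 6: prefix='0' (no match yet)
Bit 7: prefix='01' (no match yet)
Bit 8: prefix='011' -> emit 'f', reset
Bit 9: prefix='0' (no match yet)
Bit 10: prefix='01' (no match yet)
Bit 11: prefix='011' -> emit 'f', reset

Answer: (root)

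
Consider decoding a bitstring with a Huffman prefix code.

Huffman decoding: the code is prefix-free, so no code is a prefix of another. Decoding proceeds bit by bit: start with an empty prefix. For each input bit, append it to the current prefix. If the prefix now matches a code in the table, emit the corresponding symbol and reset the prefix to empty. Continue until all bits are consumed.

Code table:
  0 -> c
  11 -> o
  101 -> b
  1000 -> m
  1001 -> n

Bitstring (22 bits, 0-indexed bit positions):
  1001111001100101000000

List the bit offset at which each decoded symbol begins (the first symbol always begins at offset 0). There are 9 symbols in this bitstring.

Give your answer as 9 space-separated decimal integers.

Bit 0: prefix='1' (no match yet)
Bit 1: prefix='10' (no match yet)
Bit 2: prefix='100' (no match yet)
Bit 3: prefix='1001' -> emit 'n', reset
Bit 4: prefix='1' (no match yet)
Bit 5: prefix='11' -> emit 'o', reset
Bit 6: prefix='1' (no match yet)
Bit 7: prefix='10' (no match yet)
Bit 8: prefix='100' (no match yet)
Bit 9: prefix='1001' -> emit 'n', reset
Bit 10: prefix='1' (no match yet)
Bit 11: prefix='10' (no match yet)
Bit 12: prefix='100' (no match yet)
Bit 13: prefix='1001' -> emit 'n', reset
Bit 14: prefix='0' -> emit 'c', reset
Bit 15: prefix='1' (no match yet)
Bit 16: prefix='10' (no match yet)
Bit 17: prefix='100' (no match yet)
Bit 18: prefix='1000' -> emit 'm', reset
Bit 19: prefix='0' -> emit 'c', reset
Bit 20: prefix='0' -> emit 'c', reset
Bit 21: prefix='0' -> emit 'c', reset

Answer: 0 4 6 10 14 15 19 20 21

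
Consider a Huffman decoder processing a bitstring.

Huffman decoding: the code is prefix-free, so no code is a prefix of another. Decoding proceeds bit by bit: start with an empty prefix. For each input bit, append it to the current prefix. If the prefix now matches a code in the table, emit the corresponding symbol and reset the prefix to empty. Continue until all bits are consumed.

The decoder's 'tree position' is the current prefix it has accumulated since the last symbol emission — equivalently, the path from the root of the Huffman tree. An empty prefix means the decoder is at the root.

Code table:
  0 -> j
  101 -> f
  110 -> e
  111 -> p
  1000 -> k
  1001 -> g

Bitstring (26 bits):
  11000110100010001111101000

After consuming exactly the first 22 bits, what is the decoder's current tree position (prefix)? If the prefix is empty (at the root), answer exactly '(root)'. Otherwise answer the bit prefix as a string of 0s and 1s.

Bit 0: prefix='1' (no match yet)
Bit 1: prefix='11' (no match yet)
Bit 2: prefix='110' -> emit 'e', reset
Bit 3: prefix='0' -> emit 'j', reset
Bit 4: prefix='0' -> emit 'j', reset
Bit 5: prefix='1' (no match yet)
Bit 6: prefix='11' (no match yet)
Bit 7: prefix='110' -> emit 'e', reset
Bit 8: prefix='1' (no match yet)
Bit 9: prefix='10' (no match yet)
Bit 10: prefix='100' (no match yet)
Bit 11: prefix='1000' -> emit 'k', reset
Bit 12: prefix='1' (no match yet)
Bit 13: prefix='10' (no match yet)
Bit 14: prefix='100' (no match yet)
Bit 15: prefix='1000' -> emit 'k', reset
Bit 16: prefix='1' (no match yet)
Bit 17: prefix='11' (no match yet)
Bit 18: prefix='111' -> emit 'p', reset
Bit 19: prefix='1' (no match yet)
Bit 20: prefix='11' (no match yet)
Bit 21: prefix='110' -> emit 'e', reset

Answer: (root)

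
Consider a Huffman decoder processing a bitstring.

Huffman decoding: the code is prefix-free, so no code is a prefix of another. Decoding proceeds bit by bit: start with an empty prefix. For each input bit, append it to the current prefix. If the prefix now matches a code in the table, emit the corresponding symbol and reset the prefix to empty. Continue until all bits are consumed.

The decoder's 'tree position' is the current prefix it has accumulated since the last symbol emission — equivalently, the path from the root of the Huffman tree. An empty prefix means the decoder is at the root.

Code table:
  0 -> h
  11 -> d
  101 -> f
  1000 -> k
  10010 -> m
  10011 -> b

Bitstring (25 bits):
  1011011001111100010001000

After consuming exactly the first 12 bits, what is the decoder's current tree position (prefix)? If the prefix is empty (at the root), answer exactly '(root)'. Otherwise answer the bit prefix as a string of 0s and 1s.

Answer: 1

Derivation:
Bit 0: prefix='1' (no match yet)
Bit 1: prefix='10' (no match yet)
Bit 2: prefix='101' -> emit 'f', reset
Bit 3: prefix='1' (no match yet)
Bit 4: prefix='10' (no match yet)
Bit 5: prefix='101' -> emit 'f', reset
Bit 6: prefix='1' (no match yet)
Bit 7: prefix='10' (no match yet)
Bit 8: prefix='100' (no match yet)
Bit 9: prefix='1001' (no match yet)
Bit 10: prefix='10011' -> emit 'b', reset
Bit 11: prefix='1' (no match yet)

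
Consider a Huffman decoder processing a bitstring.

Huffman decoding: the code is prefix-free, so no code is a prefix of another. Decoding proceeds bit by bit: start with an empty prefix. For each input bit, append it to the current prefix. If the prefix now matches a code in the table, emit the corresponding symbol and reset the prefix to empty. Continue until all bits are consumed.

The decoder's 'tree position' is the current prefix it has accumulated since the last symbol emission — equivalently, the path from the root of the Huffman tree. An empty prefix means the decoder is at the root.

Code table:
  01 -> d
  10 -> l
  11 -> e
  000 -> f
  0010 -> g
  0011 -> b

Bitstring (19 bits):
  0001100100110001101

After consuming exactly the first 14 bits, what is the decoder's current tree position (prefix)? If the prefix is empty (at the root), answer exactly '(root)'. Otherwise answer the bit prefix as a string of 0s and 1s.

Answer: 0

Derivation:
Bit 0: prefix='0' (no match yet)
Bit 1: prefix='00' (no match yet)
Bit 2: prefix='000' -> emit 'f', reset
Bit 3: prefix='1' (no match yet)
Bit 4: prefix='11' -> emit 'e', reset
Bit 5: prefix='0' (no match yet)
Bit 6: prefix='00' (no match yet)
Bit 7: prefix='001' (no match yet)
Bit 8: prefix='0010' -> emit 'g', reset
Bit 9: prefix='0' (no match yet)
Bit 10: prefix='01' -> emit 'd', reset
Bit 11: prefix='1' (no match yet)
Bit 12: prefix='10' -> emit 'l', reset
Bit 13: prefix='0' (no match yet)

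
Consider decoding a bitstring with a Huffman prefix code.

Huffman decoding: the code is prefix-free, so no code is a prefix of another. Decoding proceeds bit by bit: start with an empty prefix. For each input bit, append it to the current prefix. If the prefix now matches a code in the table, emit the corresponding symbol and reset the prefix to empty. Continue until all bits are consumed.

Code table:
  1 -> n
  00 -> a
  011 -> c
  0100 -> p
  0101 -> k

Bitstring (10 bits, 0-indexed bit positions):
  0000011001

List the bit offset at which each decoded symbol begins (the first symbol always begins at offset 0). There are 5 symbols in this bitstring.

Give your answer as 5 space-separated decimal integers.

Answer: 0 2 4 7 9

Derivation:
Bit 0: prefix='0' (no match yet)
Bit 1: prefix='00' -> emit 'a', reset
Bit 2: prefix='0' (no match yet)
Bit 3: prefix='00' -> emit 'a', reset
Bit 4: prefix='0' (no match yet)
Bit 5: prefix='01' (no match yet)
Bit 6: prefix='011' -> emit 'c', reset
Bit 7: prefix='0' (no match yet)
Bit 8: prefix='00' -> emit 'a', reset
Bit 9: prefix='1' -> emit 'n', reset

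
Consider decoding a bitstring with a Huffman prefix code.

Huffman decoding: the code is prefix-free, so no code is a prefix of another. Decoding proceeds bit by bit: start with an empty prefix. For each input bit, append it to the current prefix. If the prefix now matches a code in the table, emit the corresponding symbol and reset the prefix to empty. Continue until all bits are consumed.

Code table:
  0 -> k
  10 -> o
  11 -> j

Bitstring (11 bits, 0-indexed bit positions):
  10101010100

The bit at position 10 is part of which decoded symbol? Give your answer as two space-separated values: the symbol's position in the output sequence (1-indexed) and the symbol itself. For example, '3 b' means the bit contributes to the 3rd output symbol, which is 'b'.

Answer: 6 k

Derivation:
Bit 0: prefix='1' (no match yet)
Bit 1: prefix='10' -> emit 'o', reset
Bit 2: prefix='1' (no match yet)
Bit 3: prefix='10' -> emit 'o', reset
Bit 4: prefix='1' (no match yet)
Bit 5: prefix='10' -> emit 'o', reset
Bit 6: prefix='1' (no match yet)
Bit 7: prefix='10' -> emit 'o', reset
Bit 8: prefix='1' (no match yet)
Bit 9: prefix='10' -> emit 'o', reset
Bit 10: prefix='0' -> emit 'k', reset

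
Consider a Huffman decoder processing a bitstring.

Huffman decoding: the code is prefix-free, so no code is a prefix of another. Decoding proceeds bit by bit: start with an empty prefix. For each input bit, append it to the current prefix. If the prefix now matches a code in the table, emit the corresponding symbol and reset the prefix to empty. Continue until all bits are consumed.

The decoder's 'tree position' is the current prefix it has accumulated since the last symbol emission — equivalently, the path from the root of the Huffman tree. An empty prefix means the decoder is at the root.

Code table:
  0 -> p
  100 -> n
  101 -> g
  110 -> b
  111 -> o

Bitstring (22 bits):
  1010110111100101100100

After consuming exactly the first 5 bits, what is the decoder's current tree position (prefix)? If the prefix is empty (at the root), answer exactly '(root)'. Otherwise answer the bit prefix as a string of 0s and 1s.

Bit 0: prefix='1' (no match yet)
Bit 1: prefix='10' (no match yet)
Bit 2: prefix='101' -> emit 'g', reset
Bit 3: prefix='0' -> emit 'p', reset
Bit 4: prefix='1' (no match yet)

Answer: 1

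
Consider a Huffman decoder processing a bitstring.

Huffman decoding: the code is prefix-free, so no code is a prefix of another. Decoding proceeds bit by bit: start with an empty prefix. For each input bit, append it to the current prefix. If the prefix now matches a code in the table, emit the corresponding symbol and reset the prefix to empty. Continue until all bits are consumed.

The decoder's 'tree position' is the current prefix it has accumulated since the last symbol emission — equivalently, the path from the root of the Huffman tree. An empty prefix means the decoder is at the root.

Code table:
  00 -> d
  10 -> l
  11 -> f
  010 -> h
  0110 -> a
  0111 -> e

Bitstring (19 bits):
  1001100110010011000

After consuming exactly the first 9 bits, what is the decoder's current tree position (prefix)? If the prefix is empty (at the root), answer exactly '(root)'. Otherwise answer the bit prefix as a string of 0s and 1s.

Bit 0: prefix='1' (no match yet)
Bit 1: prefix='10' -> emit 'l', reset
Bit 2: prefix='0' (no match yet)
Bit 3: prefix='01' (no match yet)
Bit 4: prefix='011' (no match yet)
Bit 5: prefix='0110' -> emit 'a', reset
Bit 6: prefix='0' (no match yet)
Bit 7: prefix='01' (no match yet)
Bit 8: prefix='011' (no match yet)

Answer: 011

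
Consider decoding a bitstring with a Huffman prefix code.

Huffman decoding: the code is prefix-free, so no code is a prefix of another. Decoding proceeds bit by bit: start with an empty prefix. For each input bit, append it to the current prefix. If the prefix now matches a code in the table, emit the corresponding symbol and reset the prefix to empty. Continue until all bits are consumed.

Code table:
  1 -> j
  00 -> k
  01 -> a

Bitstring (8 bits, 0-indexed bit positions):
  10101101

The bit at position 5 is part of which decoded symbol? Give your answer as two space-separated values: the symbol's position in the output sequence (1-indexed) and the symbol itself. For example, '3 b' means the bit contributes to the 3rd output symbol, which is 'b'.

Bit 0: prefix='1' -> emit 'j', reset
Bit 1: prefix='0' (no match yet)
Bit 2: prefix='01' -> emit 'a', reset
Bit 3: prefix='0' (no match yet)
Bit 4: prefix='01' -> emit 'a', reset
Bit 5: prefix='1' -> emit 'j', reset
Bit 6: prefix='0' (no match yet)
Bit 7: prefix='01' -> emit 'a', reset

Answer: 4 j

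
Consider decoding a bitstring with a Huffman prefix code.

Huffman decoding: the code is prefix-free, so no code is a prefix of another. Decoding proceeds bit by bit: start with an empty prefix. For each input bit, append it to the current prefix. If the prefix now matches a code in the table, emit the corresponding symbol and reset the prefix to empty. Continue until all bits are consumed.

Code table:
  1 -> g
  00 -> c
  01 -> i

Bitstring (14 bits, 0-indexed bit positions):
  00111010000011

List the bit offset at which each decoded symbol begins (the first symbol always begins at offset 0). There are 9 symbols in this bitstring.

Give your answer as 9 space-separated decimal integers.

Bit 0: prefix='0' (no match yet)
Bit 1: prefix='00' -> emit 'c', reset
Bit 2: prefix='1' -> emit 'g', reset
Bit 3: prefix='1' -> emit 'g', reset
Bit 4: prefix='1' -> emit 'g', reset
Bit 5: prefix='0' (no match yet)
Bit 6: prefix='01' -> emit 'i', reset
Bit 7: prefix='0' (no match yet)
Bit 8: prefix='00' -> emit 'c', reset
Bit 9: prefix='0' (no match yet)
Bit 10: prefix='00' -> emit 'c', reset
Bit 11: prefix='0' (no match yet)
Bit 12: prefix='01' -> emit 'i', reset
Bit 13: prefix='1' -> emit 'g', reset

Answer: 0 2 3 4 5 7 9 11 13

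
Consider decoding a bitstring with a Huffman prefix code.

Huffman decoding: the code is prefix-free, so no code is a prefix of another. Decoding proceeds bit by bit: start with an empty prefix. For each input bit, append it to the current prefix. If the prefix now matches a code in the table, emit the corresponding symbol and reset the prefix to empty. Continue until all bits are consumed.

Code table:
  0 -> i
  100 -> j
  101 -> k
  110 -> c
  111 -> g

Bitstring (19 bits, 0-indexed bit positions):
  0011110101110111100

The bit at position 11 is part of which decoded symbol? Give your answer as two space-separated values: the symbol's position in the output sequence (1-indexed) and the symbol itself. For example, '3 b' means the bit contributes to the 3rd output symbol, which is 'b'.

Answer: 6 g

Derivation:
Bit 0: prefix='0' -> emit 'i', reset
Bit 1: prefix='0' -> emit 'i', reset
Bit 2: prefix='1' (no match yet)
Bit 3: prefix='11' (no match yet)
Bit 4: prefix='111' -> emit 'g', reset
Bit 5: prefix='1' (no match yet)
Bit 6: prefix='10' (no match yet)
Bit 7: prefix='101' -> emit 'k', reset
Bit 8: prefix='0' -> emit 'i', reset
Bit 9: prefix='1' (no match yet)
Bit 10: prefix='11' (no match yet)
Bit 11: prefix='111' -> emit 'g', reset
Bit 12: prefix='0' -> emit 'i', reset
Bit 13: prefix='1' (no match yet)
Bit 14: prefix='11' (no match yet)
Bit 15: prefix='111' -> emit 'g', reset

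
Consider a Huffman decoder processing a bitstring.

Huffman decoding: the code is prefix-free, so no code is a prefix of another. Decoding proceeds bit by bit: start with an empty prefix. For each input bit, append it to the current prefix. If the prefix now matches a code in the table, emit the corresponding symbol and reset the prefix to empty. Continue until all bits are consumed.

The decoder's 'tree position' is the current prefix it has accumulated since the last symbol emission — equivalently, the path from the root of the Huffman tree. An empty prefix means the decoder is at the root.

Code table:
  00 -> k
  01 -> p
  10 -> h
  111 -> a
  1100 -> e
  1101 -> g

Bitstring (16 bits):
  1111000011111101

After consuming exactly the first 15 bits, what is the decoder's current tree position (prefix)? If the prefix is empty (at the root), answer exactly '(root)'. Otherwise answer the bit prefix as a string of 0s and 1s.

Bit 0: prefix='1' (no match yet)
Bit 1: prefix='11' (no match yet)
Bit 2: prefix='111' -> emit 'a', reset
Bit 3: prefix='1' (no match yet)
Bit 4: prefix='10' -> emit 'h', reset
Bit 5: prefix='0' (no match yet)
Bit 6: prefix='00' -> emit 'k', reset
Bit 7: prefix='0' (no match yet)
Bit 8: prefix='01' -> emit 'p', reset
Bit 9: prefix='1' (no match yet)
Bit 10: prefix='11' (no match yet)
Bit 11: prefix='111' -> emit 'a', reset
Bit 12: prefix='1' (no match yet)
Bit 13: prefix='11' (no match yet)
Bit 14: prefix='110' (no match yet)

Answer: 110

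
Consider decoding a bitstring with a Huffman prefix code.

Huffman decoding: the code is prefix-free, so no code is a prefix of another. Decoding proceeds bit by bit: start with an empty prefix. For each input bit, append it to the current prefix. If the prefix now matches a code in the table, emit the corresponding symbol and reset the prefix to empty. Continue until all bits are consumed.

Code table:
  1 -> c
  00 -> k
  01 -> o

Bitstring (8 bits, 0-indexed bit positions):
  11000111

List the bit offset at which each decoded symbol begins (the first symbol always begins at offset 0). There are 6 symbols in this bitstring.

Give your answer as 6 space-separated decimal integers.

Bit 0: prefix='1' -> emit 'c', reset
Bit 1: prefix='1' -> emit 'c', reset
Bit 2: prefix='0' (no match yet)
Bit 3: prefix='00' -> emit 'k', reset
Bit 4: prefix='0' (no match yet)
Bit 5: prefix='01' -> emit 'o', reset
Bit 6: prefix='1' -> emit 'c', reset
Bit 7: prefix='1' -> emit 'c', reset

Answer: 0 1 2 4 6 7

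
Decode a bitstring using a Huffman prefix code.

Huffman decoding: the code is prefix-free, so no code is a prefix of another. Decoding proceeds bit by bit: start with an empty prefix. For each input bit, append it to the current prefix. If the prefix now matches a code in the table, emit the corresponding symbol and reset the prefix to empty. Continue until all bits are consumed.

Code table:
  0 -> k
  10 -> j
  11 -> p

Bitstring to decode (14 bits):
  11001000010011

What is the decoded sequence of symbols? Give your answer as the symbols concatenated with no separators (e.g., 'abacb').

Bit 0: prefix='1' (no match yet)
Bit 1: prefix='11' -> emit 'p', reset
Bit 2: prefix='0' -> emit 'k', reset
Bit 3: prefix='0' -> emit 'k', reset
Bit 4: prefix='1' (no match yet)
Bit 5: prefix='10' -> emit 'j', reset
Bit 6: prefix='0' -> emit 'k', reset
Bit 7: prefix='0' -> emit 'k', reset
Bit 8: prefix='0' -> emit 'k', reset
Bit 9: prefix='1' (no match yet)
Bit 10: prefix='10' -> emit 'j', reset
Bit 11: prefix='0' -> emit 'k', reset
Bit 12: prefix='1' (no match yet)
Bit 13: prefix='11' -> emit 'p', reset

Answer: pkkjkkkjkp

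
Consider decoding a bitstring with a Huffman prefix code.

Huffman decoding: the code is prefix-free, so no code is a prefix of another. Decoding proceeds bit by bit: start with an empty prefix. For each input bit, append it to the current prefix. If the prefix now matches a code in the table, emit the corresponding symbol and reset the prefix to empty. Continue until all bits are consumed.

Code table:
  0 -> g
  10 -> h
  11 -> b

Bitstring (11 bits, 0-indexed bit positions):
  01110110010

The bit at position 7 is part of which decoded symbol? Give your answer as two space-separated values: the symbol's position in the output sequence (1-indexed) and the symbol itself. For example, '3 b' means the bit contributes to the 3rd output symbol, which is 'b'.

Answer: 5 g

Derivation:
Bit 0: prefix='0' -> emit 'g', reset
Bit 1: prefix='1' (no match yet)
Bit 2: prefix='11' -> emit 'b', reset
Bit 3: prefix='1' (no match yet)
Bit 4: prefix='10' -> emit 'h', reset
Bit 5: prefix='1' (no match yet)
Bit 6: prefix='11' -> emit 'b', reset
Bit 7: prefix='0' -> emit 'g', reset
Bit 8: prefix='0' -> emit 'g', reset
Bit 9: prefix='1' (no match yet)
Bit 10: prefix='10' -> emit 'h', reset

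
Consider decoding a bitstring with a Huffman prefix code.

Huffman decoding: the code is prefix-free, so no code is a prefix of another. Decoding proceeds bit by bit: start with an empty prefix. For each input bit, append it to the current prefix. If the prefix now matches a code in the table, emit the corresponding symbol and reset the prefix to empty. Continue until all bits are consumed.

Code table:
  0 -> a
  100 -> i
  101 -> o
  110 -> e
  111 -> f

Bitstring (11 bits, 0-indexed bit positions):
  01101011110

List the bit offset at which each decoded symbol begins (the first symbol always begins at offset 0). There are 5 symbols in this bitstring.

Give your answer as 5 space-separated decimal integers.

Answer: 0 1 4 7 10

Derivation:
Bit 0: prefix='0' -> emit 'a', reset
Bit 1: prefix='1' (no match yet)
Bit 2: prefix='11' (no match yet)
Bit 3: prefix='110' -> emit 'e', reset
Bit 4: prefix='1' (no match yet)
Bit 5: prefix='10' (no match yet)
Bit 6: prefix='101' -> emit 'o', reset
Bit 7: prefix='1' (no match yet)
Bit 8: prefix='11' (no match yet)
Bit 9: prefix='111' -> emit 'f', reset
Bit 10: prefix='0' -> emit 'a', reset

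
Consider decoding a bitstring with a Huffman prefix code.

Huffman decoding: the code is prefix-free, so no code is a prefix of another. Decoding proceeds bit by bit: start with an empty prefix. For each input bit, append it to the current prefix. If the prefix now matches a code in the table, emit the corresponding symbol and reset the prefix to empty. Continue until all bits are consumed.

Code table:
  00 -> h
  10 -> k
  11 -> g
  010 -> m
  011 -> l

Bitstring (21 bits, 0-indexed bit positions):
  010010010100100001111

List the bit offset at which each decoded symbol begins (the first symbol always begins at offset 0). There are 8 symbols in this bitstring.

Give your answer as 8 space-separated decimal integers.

Answer: 0 3 6 9 11 14 16 19

Derivation:
Bit 0: prefix='0' (no match yet)
Bit 1: prefix='01' (no match yet)
Bit 2: prefix='010' -> emit 'm', reset
Bit 3: prefix='0' (no match yet)
Bit 4: prefix='01' (no match yet)
Bit 5: prefix='010' -> emit 'm', reset
Bit 6: prefix='0' (no match yet)
Bit 7: prefix='01' (no match yet)
Bit 8: prefix='010' -> emit 'm', reset
Bit 9: prefix='1' (no match yet)
Bit 10: prefix='10' -> emit 'k', reset
Bit 11: prefix='0' (no match yet)
Bit 12: prefix='01' (no match yet)
Bit 13: prefix='010' -> emit 'm', reset
Bit 14: prefix='0' (no match yet)
Bit 15: prefix='00' -> emit 'h', reset
Bit 16: prefix='0' (no match yet)
Bit 17: prefix='01' (no match yet)
Bit 18: prefix='011' -> emit 'l', reset
Bit 19: prefix='1' (no match yet)
Bit 20: prefix='11' -> emit 'g', reset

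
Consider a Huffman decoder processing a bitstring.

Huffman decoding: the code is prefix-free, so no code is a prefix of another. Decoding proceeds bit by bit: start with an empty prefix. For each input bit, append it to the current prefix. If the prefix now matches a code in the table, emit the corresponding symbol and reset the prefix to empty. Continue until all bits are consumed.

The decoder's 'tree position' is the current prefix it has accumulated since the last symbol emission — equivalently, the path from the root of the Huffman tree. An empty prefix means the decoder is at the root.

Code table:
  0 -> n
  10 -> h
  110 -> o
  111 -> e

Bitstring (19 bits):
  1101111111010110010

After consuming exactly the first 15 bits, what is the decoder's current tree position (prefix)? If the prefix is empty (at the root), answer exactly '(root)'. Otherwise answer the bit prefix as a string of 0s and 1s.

Bit 0: prefix='1' (no match yet)
Bit 1: prefix='11' (no match yet)
Bit 2: prefix='110' -> emit 'o', reset
Bit 3: prefix='1' (no match yet)
Bit 4: prefix='11' (no match yet)
Bit 5: prefix='111' -> emit 'e', reset
Bit 6: prefix='1' (no match yet)
Bit 7: prefix='11' (no match yet)
Bit 8: prefix='111' -> emit 'e', reset
Bit 9: prefix='1' (no match yet)
Bit 10: prefix='10' -> emit 'h', reset
Bit 11: prefix='1' (no match yet)
Bit 12: prefix='10' -> emit 'h', reset
Bit 13: prefix='1' (no match yet)
Bit 14: prefix='11' (no match yet)

Answer: 11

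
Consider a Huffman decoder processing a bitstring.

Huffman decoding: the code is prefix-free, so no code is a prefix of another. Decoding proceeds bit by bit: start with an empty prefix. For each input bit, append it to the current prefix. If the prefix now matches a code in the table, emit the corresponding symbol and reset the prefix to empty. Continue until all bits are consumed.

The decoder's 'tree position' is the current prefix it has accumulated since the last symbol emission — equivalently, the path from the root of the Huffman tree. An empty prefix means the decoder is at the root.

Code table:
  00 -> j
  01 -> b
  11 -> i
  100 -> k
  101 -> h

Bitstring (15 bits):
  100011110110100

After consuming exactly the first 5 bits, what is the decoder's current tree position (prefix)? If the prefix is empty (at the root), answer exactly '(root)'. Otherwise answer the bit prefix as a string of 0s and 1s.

Answer: (root)

Derivation:
Bit 0: prefix='1' (no match yet)
Bit 1: prefix='10' (no match yet)
Bit 2: prefix='100' -> emit 'k', reset
Bit 3: prefix='0' (no match yet)
Bit 4: prefix='01' -> emit 'b', reset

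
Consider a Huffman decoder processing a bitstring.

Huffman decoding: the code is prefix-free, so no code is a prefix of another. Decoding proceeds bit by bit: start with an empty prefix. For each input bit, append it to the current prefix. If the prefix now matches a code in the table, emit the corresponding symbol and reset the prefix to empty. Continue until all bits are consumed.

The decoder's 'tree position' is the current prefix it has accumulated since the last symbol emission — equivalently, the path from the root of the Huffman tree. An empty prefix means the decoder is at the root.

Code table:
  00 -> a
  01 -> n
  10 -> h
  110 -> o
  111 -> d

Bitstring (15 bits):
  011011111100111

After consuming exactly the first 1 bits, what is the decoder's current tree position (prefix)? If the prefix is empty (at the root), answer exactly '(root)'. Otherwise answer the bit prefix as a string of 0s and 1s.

Answer: 0

Derivation:
Bit 0: prefix='0' (no match yet)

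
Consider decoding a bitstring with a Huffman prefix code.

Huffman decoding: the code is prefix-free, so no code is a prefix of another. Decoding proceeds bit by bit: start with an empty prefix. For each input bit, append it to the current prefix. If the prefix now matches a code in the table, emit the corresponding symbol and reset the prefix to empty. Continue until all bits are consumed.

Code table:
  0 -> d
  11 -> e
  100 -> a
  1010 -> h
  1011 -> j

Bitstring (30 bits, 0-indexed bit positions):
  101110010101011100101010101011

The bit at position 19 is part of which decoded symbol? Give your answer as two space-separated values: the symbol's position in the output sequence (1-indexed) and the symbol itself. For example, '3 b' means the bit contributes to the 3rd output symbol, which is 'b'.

Answer: 6 h

Derivation:
Bit 0: prefix='1' (no match yet)
Bit 1: prefix='10' (no match yet)
Bit 2: prefix='101' (no match yet)
Bit 3: prefix='1011' -> emit 'j', reset
Bit 4: prefix='1' (no match yet)
Bit 5: prefix='10' (no match yet)
Bit 6: prefix='100' -> emit 'a', reset
Bit 7: prefix='1' (no match yet)
Bit 8: prefix='10' (no match yet)
Bit 9: prefix='101' (no match yet)
Bit 10: prefix='1010' -> emit 'h', reset
Bit 11: prefix='1' (no match yet)
Bit 12: prefix='10' (no match yet)
Bit 13: prefix='101' (no match yet)
Bit 14: prefix='1011' -> emit 'j', reset
Bit 15: prefix='1' (no match yet)
Bit 16: prefix='10' (no match yet)
Bit 17: prefix='100' -> emit 'a', reset
Bit 18: prefix='1' (no match yet)
Bit 19: prefix='10' (no match yet)
Bit 20: prefix='101' (no match yet)
Bit 21: prefix='1010' -> emit 'h', reset
Bit 22: prefix='1' (no match yet)
Bit 23: prefix='10' (no match yet)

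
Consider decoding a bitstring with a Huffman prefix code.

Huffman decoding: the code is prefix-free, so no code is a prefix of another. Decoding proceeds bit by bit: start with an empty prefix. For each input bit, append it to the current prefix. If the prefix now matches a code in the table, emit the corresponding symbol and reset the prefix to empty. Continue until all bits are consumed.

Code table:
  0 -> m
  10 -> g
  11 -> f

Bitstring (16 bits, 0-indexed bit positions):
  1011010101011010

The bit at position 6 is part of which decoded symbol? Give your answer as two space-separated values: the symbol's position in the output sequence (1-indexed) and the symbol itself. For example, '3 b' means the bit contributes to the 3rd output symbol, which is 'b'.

Answer: 4 g

Derivation:
Bit 0: prefix='1' (no match yet)
Bit 1: prefix='10' -> emit 'g', reset
Bit 2: prefix='1' (no match yet)
Bit 3: prefix='11' -> emit 'f', reset
Bit 4: prefix='0' -> emit 'm', reset
Bit 5: prefix='1' (no match yet)
Bit 6: prefix='10' -> emit 'g', reset
Bit 7: prefix='1' (no match yet)
Bit 8: prefix='10' -> emit 'g', reset
Bit 9: prefix='1' (no match yet)
Bit 10: prefix='10' -> emit 'g', reset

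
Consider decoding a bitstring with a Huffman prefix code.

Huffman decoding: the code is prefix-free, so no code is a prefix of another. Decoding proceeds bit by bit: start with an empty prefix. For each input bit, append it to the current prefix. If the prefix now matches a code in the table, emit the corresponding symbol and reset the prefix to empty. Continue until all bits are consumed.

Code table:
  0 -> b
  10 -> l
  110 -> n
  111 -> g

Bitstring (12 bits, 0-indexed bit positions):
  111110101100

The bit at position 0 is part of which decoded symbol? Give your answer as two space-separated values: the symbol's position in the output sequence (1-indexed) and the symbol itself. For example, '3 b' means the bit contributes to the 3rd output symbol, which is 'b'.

Bit 0: prefix='1' (no match yet)
Bit 1: prefix='11' (no match yet)
Bit 2: prefix='111' -> emit 'g', reset
Bit 3: prefix='1' (no match yet)
Bit 4: prefix='11' (no match yet)

Answer: 1 g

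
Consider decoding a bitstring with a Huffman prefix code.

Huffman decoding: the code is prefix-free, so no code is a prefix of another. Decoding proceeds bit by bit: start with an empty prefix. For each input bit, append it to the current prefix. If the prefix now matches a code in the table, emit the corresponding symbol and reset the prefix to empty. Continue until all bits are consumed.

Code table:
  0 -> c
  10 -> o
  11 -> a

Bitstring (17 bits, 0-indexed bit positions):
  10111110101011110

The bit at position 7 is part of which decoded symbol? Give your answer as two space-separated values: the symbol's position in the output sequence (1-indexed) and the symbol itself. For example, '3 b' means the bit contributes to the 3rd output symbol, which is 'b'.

Answer: 4 o

Derivation:
Bit 0: prefix='1' (no match yet)
Bit 1: prefix='10' -> emit 'o', reset
Bit 2: prefix='1' (no match yet)
Bit 3: prefix='11' -> emit 'a', reset
Bit 4: prefix='1' (no match yet)
Bit 5: prefix='11' -> emit 'a', reset
Bit 6: prefix='1' (no match yet)
Bit 7: prefix='10' -> emit 'o', reset
Bit 8: prefix='1' (no match yet)
Bit 9: prefix='10' -> emit 'o', reset
Bit 10: prefix='1' (no match yet)
Bit 11: prefix='10' -> emit 'o', reset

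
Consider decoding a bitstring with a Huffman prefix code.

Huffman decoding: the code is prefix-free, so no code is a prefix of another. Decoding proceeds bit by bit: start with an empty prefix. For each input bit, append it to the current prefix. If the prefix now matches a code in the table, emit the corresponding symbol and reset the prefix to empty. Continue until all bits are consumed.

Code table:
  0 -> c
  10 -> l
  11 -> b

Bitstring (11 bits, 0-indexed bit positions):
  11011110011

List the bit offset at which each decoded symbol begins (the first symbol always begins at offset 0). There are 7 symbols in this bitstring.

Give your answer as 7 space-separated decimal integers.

Answer: 0 2 3 5 7 8 9

Derivation:
Bit 0: prefix='1' (no match yet)
Bit 1: prefix='11' -> emit 'b', reset
Bit 2: prefix='0' -> emit 'c', reset
Bit 3: prefix='1' (no match yet)
Bit 4: prefix='11' -> emit 'b', reset
Bit 5: prefix='1' (no match yet)
Bit 6: prefix='11' -> emit 'b', reset
Bit 7: prefix='0' -> emit 'c', reset
Bit 8: prefix='0' -> emit 'c', reset
Bit 9: prefix='1' (no match yet)
Bit 10: prefix='11' -> emit 'b', reset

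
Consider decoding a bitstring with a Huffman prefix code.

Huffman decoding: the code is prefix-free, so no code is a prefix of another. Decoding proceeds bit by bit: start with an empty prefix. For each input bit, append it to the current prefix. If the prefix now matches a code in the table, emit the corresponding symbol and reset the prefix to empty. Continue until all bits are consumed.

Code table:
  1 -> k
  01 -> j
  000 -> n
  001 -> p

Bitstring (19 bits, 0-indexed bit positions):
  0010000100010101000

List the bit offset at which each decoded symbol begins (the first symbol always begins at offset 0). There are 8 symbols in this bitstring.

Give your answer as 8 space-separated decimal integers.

Answer: 0 3 6 8 11 12 14 16

Derivation:
Bit 0: prefix='0' (no match yet)
Bit 1: prefix='00' (no match yet)
Bit 2: prefix='001' -> emit 'p', reset
Bit 3: prefix='0' (no match yet)
Bit 4: prefix='00' (no match yet)
Bit 5: prefix='000' -> emit 'n', reset
Bit 6: prefix='0' (no match yet)
Bit 7: prefix='01' -> emit 'j', reset
Bit 8: prefix='0' (no match yet)
Bit 9: prefix='00' (no match yet)
Bit 10: prefix='000' -> emit 'n', reset
Bit 11: prefix='1' -> emit 'k', reset
Bit 12: prefix='0' (no match yet)
Bit 13: prefix='01' -> emit 'j', reset
Bit 14: prefix='0' (no match yet)
Bit 15: prefix='01' -> emit 'j', reset
Bit 16: prefix='0' (no match yet)
Bit 17: prefix='00' (no match yet)
Bit 18: prefix='000' -> emit 'n', reset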